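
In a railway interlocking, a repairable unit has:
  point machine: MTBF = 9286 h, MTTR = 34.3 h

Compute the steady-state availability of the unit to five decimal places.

0.99632

A(point machine) = MTBF/(MTBF+MTTR) = 9286/(9286+34.3) = 0.99632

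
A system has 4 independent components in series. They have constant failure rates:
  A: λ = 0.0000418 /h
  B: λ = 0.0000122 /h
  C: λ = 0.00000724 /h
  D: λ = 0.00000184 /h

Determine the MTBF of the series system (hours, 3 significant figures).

15900

Series of exponential components: λ_sys = Σ λ_i
λ_sys = 0.0000418 + 0.0000122 + 0.00000724 + 0.00000184 = 6.3080e-05 /h
MTBF = 1 / λ_sys = 15900 h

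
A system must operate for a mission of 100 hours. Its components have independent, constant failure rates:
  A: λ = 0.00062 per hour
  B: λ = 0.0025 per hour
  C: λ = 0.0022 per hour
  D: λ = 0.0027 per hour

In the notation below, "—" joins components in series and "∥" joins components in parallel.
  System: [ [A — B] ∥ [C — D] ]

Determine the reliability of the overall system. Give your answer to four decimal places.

R(A) = exp(−0.00062 × 100) = 0.939883
R(B) = exp(−0.0025 × 100) = 0.778801
R(C) = exp(−0.0022 × 100) = 0.802519
R(D) = exp(−0.0027 × 100) = 0.763379
Series (A and B): 0.939883 × 0.778801 = 0.731982
Series (C and D): 0.802519 × 0.763379 = 0.612626
Parallel ([0.731982] and [0.612626]): 1 − (1 − 0.731982)(1 − 0.612626) = 0.8962

0.8962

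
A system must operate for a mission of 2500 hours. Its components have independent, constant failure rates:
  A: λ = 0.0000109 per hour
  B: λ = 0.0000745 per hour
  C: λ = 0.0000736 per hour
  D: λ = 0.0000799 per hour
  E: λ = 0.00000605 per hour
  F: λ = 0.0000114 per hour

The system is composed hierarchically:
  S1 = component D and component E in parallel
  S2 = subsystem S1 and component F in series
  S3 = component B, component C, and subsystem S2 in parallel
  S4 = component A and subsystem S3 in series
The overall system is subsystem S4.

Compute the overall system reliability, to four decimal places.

R(A) = exp(−0.0000109 × 2500) = 0.973118
R(B) = exp(−0.0000745 × 2500) = 0.830066
R(C) = exp(−0.0000736 × 2500) = 0.831936
R(D) = exp(−0.0000799 × 2500) = 0.818935
R(E) = exp(−0.00000605 × 2500) = 0.984989
R(F) = exp(−0.0000114 × 2500) = 0.971902
Parallel (D and E): 1 − (1 − 0.818935)(1 − 0.984989) = 0.997282
Series ([0.997282] and F): 0.997282 × 0.971902 = 0.969260
Parallel (B, C, and [0.969260]): 1 − (1 − 0.830066)(1 − 0.831936)(1 − 0.969260) = 0.999122
Series (A and [0.999122]): 0.973118 × 0.999122 = 0.9723

0.9723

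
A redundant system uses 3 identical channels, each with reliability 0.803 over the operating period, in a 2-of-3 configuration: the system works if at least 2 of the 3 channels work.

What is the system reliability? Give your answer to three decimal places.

0.899

R = Σ_{i=2}^{3} C(3,i) p^i (1−p)^{3−i} with p = 0.803
C(3,2)·0.803^2·0.197^1 = 0.38108
C(3,3)·0.803^3·0.197^0 = 0.51778
Sum = 0.899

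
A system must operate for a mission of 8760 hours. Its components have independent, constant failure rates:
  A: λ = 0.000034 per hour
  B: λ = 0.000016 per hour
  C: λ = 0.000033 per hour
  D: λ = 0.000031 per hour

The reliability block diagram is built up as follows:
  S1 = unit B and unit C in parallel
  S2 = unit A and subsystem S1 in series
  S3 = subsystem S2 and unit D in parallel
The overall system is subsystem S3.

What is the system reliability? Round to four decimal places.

0.9329

R(A) = exp(−0.000034 × 8760) = 0.742420
R(B) = exp(−0.000016 × 8760) = 0.869219
R(C) = exp(−0.000033 × 8760) = 0.748952
R(D) = exp(−0.000031 × 8760) = 0.762190
Parallel (B and C): 1 − (1 − 0.869219)(1 − 0.748952) = 0.967168
Series (A and [0.967168]): 0.742420 × 0.967168 = 0.718045
Parallel ([0.718045] and D): 1 − (1 − 0.718045)(1 − 0.762190) = 0.9329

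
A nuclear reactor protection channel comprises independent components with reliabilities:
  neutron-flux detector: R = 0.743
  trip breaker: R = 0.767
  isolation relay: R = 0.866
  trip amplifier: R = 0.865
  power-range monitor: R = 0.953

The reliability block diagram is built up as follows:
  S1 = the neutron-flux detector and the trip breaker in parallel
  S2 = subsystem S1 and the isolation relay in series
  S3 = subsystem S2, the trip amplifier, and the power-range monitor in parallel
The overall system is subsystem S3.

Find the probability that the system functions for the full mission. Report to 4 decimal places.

0.9988

Parallel (neutron-flux detector and trip breaker): 1 − (1 − 0.743000)(1 − 0.767000) = 0.940119
Series ([0.940119] and isolation relay): 0.940119 × 0.866000 = 0.814143
Parallel ([0.814143], trip amplifier, and power-range monitor): 1 − (1 − 0.814143)(1 − 0.865000)(1 − 0.953000) = 0.9988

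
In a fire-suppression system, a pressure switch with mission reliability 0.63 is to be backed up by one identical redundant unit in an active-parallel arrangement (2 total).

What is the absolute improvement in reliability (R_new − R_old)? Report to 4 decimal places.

0.2331

R_before = 0.63
R_after = 1 − (1 − 0.63)^2 = 0.8631
ΔR = 0.8631 − 0.63 = 0.2331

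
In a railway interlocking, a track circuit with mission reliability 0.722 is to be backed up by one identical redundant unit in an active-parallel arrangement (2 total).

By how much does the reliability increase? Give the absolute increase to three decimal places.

0.201

R_before = 0.722
R_after = 1 − (1 − 0.722)^2 = 0.923
ΔR = 0.923 − 0.722 = 0.201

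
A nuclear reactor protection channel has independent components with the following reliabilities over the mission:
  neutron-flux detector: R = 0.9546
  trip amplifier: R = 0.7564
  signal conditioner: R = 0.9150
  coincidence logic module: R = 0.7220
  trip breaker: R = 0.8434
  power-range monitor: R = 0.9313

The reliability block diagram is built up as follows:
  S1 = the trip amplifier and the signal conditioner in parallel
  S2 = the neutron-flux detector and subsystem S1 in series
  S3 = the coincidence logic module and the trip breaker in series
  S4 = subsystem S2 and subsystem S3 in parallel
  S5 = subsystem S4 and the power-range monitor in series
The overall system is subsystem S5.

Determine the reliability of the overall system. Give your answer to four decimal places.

0.9076

Parallel (trip amplifier and signal conditioner): 1 − (1 − 0.756400)(1 − 0.915000) = 0.979294
Series (neutron-flux detector and [0.979294]): 0.954600 × 0.979294 = 0.934834
Series (coincidence logic module and trip breaker): 0.722000 × 0.843400 = 0.608935
Parallel ([0.934834] and [0.608935]): 1 − (1 − 0.934834)(1 − 0.608935) = 0.974516
Series ([0.974516] and power-range monitor): 0.974516 × 0.931300 = 0.9076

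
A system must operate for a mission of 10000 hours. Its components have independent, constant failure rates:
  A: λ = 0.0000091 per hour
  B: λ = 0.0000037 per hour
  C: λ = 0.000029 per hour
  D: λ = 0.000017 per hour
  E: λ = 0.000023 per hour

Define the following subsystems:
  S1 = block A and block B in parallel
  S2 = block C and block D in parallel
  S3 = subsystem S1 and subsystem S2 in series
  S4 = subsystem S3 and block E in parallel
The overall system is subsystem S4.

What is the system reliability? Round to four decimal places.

0.9913

R(A) = exp(−0.0000091 × 10000) = 0.913018
R(B) = exp(−0.0000037 × 10000) = 0.963676
R(C) = exp(−0.000029 × 10000) = 0.748264
R(D) = exp(−0.000017 × 10000) = 0.843665
R(E) = exp(−0.000023 × 10000) = 0.794534
Parallel (A and B): 1 − (1 − 0.913018)(1 − 0.963676) = 0.996840
Parallel (C and D): 1 − (1 − 0.748264)(1 − 0.843665) = 0.960645
Series ([0.996840] and [0.960645]): 0.996840 × 0.960645 = 0.957609
Parallel ([0.957609] and E): 1 − (1 − 0.957609)(1 − 0.794534) = 0.9913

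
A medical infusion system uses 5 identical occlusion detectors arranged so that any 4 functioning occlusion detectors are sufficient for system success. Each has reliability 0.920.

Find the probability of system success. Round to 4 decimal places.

R = Σ_{i=4}^{5} C(5,i) p^i (1−p)^{5−i} with p = 0.920
C(5,4)·0.920^4·0.080^1 = 0.286557
C(5,5)·0.920^5·0.080^0 = 0.659082
Sum = 0.9456

0.9456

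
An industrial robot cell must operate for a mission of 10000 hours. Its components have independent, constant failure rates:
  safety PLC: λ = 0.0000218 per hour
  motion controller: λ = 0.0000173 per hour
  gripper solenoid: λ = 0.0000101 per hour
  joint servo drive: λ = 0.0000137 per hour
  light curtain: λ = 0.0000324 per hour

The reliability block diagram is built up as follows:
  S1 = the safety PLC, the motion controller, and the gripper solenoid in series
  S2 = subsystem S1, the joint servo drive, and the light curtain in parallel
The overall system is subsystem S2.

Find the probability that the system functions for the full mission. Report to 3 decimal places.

0.986

R(safety PLC) = exp(−0.0000218 × 10000) = 0.80413
R(motion controller) = exp(−0.0000173 × 10000) = 0.84114
R(gripper solenoid) = exp(−0.0000101 × 10000) = 0.90393
R(joint servo drive) = exp(−0.0000137 × 10000) = 0.87197
R(light curtain) = exp(−0.0000324 × 10000) = 0.72325
Series (safety PLC, motion controller, and gripper solenoid): 0.80413 × 0.84114 × 0.90393 = 0.61141
Parallel ([0.61141], joint servo drive, and light curtain): 1 − (1 − 0.61141)(1 − 0.87197)(1 − 0.72325) = 0.986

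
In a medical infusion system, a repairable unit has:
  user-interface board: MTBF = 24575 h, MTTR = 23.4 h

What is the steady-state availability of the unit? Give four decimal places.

0.9990

A(user-interface board) = MTBF/(MTBF+MTTR) = 24575/(24575+23.4) = 0.9990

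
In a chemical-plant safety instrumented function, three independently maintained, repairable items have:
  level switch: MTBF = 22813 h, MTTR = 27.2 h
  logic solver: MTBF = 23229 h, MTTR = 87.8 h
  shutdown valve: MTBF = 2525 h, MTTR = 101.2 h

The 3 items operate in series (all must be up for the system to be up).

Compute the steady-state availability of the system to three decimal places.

A(level switch) = MTBF/(MTBF+MTTR) = 22813/(22813+27.2) = 0.998809
A(logic solver) = MTBF/(MTBF+MTTR) = 23229/(23229+87.8) = 0.996234
A(shutdown valve) = MTBF/(MTBF+MTTR) = 2525/(2525+101.2) = 0.961465
Series availability: 0.998809 × 0.996234 × 0.961465 = 0.957

0.957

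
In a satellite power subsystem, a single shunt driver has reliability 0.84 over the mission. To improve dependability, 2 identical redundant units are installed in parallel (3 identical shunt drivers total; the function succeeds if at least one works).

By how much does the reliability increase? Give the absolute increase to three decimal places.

0.156

R_before = 0.84
R_after = 1 − (1 − 0.84)^3 = 0.996
ΔR = 0.996 − 0.84 = 0.156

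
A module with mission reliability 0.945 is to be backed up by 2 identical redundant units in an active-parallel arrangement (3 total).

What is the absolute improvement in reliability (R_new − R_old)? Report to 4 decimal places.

0.0548

R_before = 0.945
R_after = 1 − (1 − 0.945)^3 = 0.9998
ΔR = 0.9998 − 0.945 = 0.0548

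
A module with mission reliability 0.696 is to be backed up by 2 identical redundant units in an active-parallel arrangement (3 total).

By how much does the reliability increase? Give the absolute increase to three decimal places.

R_before = 0.696
R_after = 1 − (1 − 0.696)^3 = 0.972
ΔR = 0.972 − 0.696 = 0.276

0.276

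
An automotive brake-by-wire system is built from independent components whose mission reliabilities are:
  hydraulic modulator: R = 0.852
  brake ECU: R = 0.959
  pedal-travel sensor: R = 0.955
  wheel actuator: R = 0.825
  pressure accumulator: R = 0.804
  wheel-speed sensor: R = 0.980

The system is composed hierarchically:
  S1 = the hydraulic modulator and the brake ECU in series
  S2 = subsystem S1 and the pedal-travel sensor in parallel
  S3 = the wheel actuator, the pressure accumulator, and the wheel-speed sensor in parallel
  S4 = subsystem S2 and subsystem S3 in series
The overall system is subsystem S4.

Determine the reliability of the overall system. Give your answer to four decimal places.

0.9911

Series (hydraulic modulator and brake ECU): 0.852000 × 0.959000 = 0.817068
Parallel ([0.817068] and pedal-travel sensor): 1 − (1 − 0.817068)(1 − 0.955000) = 0.991768
Parallel (wheel actuator, pressure accumulator, and wheel-speed sensor): 1 − (1 − 0.825000)(1 − 0.804000)(1 − 0.980000) = 0.999314
Series ([0.991768] and [0.999314]): 0.991768 × 0.999314 = 0.9911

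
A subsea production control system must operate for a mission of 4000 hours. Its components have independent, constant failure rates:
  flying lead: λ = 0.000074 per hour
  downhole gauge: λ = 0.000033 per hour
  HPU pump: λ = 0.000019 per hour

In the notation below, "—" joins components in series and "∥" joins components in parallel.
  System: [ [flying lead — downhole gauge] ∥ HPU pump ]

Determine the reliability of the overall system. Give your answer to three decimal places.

R(flying lead) = exp(−0.000074 × 4000) = 0.74379
R(downhole gauge) = exp(−0.000033 × 4000) = 0.87634
R(HPU pump) = exp(−0.000019 × 4000) = 0.92682
Series (flying lead and downhole gauge): 0.74379 × 0.87634 = 0.65181
Parallel ([0.65181] and HPU pump): 1 − (1 − 0.65181)(1 − 0.92682) = 0.975

0.975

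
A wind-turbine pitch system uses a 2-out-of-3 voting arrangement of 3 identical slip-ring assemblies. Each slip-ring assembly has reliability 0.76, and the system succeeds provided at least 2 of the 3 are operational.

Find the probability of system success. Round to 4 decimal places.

R = Σ_{i=2}^{3} C(3,i) p^i (1−p)^{3−i} with p = 0.76
C(3,2)·0.76^2·0.24^1 = 0.415872
C(3,3)·0.76^3·0.24^0 = 0.438976
Sum = 0.8548

0.8548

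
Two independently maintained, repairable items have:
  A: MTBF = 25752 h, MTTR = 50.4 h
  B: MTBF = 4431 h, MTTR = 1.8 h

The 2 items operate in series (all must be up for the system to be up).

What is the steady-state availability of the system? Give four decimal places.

0.9976

A(A) = MTBF/(MTBF+MTTR) = 25752/(25752+50.4) = 0.998047
A(B) = MTBF/(MTBF+MTTR) = 4431/(4431+1.8) = 0.999594
Series availability: 0.998047 × 0.999594 = 0.9976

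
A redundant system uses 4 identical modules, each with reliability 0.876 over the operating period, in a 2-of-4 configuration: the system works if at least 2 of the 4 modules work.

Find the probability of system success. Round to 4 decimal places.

R = Σ_{i=2}^{4} C(4,i) p^i (1−p)^{4−i} with p = 0.876
C(4,2)·0.876^2·0.124^2 = 0.070795
C(4,3)·0.876^3·0.124^1 = 0.333422
C(4,4)·0.876^4·0.124^0 = 0.588866
Sum = 0.9931

0.9931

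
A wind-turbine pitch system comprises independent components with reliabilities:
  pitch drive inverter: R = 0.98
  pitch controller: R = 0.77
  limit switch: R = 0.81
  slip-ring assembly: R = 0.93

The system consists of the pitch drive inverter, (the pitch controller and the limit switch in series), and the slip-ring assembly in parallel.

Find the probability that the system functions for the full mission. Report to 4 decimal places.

0.9995

Series (pitch controller and limit switch): 0.770000 × 0.810000 = 0.623700
Parallel (pitch drive inverter, [0.623700], and slip-ring assembly): 1 − (1 − 0.980000)(1 − 0.623700)(1 − 0.930000) = 0.9995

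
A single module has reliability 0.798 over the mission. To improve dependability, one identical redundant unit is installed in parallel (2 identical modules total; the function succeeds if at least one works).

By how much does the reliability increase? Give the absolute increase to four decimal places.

0.1612

R_before = 0.798
R_after = 1 − (1 − 0.798)^2 = 0.9592
ΔR = 0.9592 − 0.798 = 0.1612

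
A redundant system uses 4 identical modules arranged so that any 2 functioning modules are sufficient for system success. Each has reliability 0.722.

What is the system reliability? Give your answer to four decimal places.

0.9320

R = Σ_{i=2}^{4} C(4,i) p^i (1−p)^{4−i} with p = 0.722
C(4,2)·0.722^2·0.278^2 = 0.241721
C(4,3)·0.722^3·0.278^1 = 0.418520
C(4,4)·0.722^4·0.278^0 = 0.271737
Sum = 0.9320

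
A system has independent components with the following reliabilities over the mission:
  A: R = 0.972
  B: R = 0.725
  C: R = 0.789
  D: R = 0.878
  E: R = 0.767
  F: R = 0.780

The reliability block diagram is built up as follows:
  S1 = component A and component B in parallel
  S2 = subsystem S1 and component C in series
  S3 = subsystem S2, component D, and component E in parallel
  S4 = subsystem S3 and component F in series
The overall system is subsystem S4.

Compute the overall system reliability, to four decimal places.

Parallel (A and B): 1 − (1 − 0.972000)(1 − 0.725000) = 0.992300
Series ([0.992300] and C): 0.992300 × 0.789000 = 0.782925
Parallel ([0.782925], D, and E): 1 − (1 − 0.782925)(1 − 0.878000)(1 − 0.767000) = 0.993829
Series ([0.993829] and F): 0.993829 × 0.780000 = 0.7752

0.7752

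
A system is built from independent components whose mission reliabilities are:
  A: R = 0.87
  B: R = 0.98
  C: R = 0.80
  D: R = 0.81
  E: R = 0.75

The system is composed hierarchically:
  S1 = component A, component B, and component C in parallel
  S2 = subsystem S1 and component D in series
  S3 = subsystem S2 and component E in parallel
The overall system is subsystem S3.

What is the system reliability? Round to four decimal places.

Parallel (A, B, and C): 1 − (1 − 0.870000)(1 − 0.980000)(1 − 0.800000) = 0.999480
Series ([0.999480] and D): 0.999480 × 0.810000 = 0.809579
Parallel ([0.809579] and E): 1 − (1 − 0.809579)(1 − 0.750000) = 0.9524

0.9524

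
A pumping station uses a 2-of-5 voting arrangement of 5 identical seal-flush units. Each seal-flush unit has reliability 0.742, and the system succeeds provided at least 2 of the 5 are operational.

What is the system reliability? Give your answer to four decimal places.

0.9824

R = Σ_{i=2}^{5} C(5,i) p^i (1−p)^{5−i} with p = 0.742
C(5,2)·0.742^2·0.258^3 = 0.094551
C(5,3)·0.742^3·0.258^2 = 0.271926
C(5,4)·0.742^4·0.258^1 = 0.391026
C(5,5)·0.742^5·0.258^0 = 0.224916
Sum = 0.9824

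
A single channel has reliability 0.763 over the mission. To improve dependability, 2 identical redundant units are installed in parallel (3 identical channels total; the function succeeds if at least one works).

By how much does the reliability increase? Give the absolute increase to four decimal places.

0.2237

R_before = 0.763
R_after = 1 − (1 − 0.763)^3 = 0.9867
ΔR = 0.9867 − 0.763 = 0.2237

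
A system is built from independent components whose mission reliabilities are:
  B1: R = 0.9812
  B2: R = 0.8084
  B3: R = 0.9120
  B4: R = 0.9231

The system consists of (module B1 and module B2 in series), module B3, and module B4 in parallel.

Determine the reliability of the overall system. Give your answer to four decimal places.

Series (B1 and B2): 0.981200 × 0.808400 = 0.793202
Parallel ([0.793202], B3, and B4): 1 − (1 − 0.793202)(1 − 0.912000)(1 − 0.923100) = 0.9986

0.9986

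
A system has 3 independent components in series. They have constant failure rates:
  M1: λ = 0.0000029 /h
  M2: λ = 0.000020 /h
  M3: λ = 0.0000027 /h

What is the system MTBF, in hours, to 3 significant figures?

39100

Series of exponential components: λ_sys = Σ λ_i
λ_sys = 0.0000029 + 0.000020 + 0.0000027 = 2.5600e-05 /h
MTBF = 1 / λ_sys = 39100 h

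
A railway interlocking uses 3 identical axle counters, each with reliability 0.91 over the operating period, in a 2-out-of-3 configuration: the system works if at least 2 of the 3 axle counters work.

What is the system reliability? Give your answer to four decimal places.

R = Σ_{i=2}^{3} C(3,i) p^i (1−p)^{3−i} with p = 0.91
C(3,2)·0.91^2·0.09^1 = 0.223587
C(3,3)·0.91^3·0.09^0 = 0.753571
Sum = 0.9772

0.9772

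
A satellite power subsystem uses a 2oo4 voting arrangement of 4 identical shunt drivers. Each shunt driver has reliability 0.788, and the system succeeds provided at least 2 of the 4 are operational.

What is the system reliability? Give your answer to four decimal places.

R = Σ_{i=2}^{4} C(4,i) p^i (1−p)^{4−i} with p = 0.788
C(4,2)·0.788^2·0.212^2 = 0.167446
C(4,3)·0.788^3·0.212^1 = 0.414930
C(4,4)·0.788^4·0.212^0 = 0.385571
Sum = 0.9679

0.9679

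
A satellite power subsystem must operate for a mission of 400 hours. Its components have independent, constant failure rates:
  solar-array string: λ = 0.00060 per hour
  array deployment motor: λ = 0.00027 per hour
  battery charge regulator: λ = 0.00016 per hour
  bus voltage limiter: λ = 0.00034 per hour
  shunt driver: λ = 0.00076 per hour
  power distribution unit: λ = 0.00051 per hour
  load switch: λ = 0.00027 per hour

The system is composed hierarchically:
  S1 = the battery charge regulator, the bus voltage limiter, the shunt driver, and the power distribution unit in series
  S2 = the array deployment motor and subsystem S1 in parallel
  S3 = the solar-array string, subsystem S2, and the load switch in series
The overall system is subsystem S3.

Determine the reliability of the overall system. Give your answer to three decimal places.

R(solar-array string) = exp(−0.00060 × 400) = 0.78663
R(array deployment motor) = exp(−0.00027 × 400) = 0.89763
R(battery charge regulator) = exp(−0.00016 × 400) = 0.93800
R(bus voltage limiter) = exp(−0.00034 × 400) = 0.87284
R(shunt driver) = exp(−0.00076 × 400) = 0.73786
R(power distribution unit) = exp(−0.00051 × 400) = 0.81546
R(load switch) = exp(−0.00027 × 400) = 0.89763
Series (battery charge regulator, bus voltage limiter, shunt driver, and power distribution unit): 0.93800 × 0.87284 × 0.73786 × 0.81546 = 0.49262
Parallel (array deployment motor and [0.49262]): 1 − (1 − 0.89763)(1 − 0.49262) = 0.94806
Series (solar-array string, [0.94806], and load switch): 0.78663 × 0.94806 × 0.89763 = 0.669

0.669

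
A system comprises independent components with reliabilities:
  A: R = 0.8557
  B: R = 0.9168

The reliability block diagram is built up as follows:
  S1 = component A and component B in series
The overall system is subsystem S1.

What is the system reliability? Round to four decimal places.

0.7845

Series (A and B): 0.855700 × 0.916800 = 0.7845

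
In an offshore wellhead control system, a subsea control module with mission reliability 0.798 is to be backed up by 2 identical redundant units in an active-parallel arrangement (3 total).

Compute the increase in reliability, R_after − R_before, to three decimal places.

0.194

R_before = 0.798
R_after = 1 − (1 − 0.798)^3 = 0.992
ΔR = 0.992 − 0.798 = 0.194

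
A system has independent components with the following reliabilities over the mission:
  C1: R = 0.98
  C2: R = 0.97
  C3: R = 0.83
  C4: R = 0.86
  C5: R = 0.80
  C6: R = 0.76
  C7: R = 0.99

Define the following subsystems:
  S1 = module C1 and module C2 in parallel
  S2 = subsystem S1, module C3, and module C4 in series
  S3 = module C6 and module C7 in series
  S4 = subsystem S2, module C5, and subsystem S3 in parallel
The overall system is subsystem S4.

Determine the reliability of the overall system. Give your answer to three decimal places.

Parallel (C1 and C2): 1 − (1 − 0.98000)(1 − 0.97000) = 0.99940
Series ([0.99940], C3, and C4): 0.99940 × 0.83000 × 0.86000 = 0.71337
Series (C6 and C7): 0.76000 × 0.99000 = 0.75240
Parallel ([0.71337], C5, and [0.75240]): 1 − (1 − 0.71337)(1 − 0.80000)(1 − 0.75240) = 0.986

0.986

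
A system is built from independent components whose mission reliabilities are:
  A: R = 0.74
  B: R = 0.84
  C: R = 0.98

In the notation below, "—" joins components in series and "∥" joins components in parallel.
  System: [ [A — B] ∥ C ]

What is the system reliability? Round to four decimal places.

0.9924

Series (A and B): 0.740000 × 0.840000 = 0.621600
Parallel ([0.621600] and C): 1 − (1 − 0.621600)(1 − 0.980000) = 0.9924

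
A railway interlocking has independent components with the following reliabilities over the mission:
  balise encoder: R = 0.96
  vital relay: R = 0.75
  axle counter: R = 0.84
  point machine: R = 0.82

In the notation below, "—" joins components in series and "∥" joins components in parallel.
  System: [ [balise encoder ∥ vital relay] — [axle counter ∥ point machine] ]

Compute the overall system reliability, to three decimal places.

0.961

Parallel (balise encoder and vital relay): 1 − (1 − 0.96000)(1 − 0.75000) = 0.99000
Parallel (axle counter and point machine): 1 − (1 − 0.84000)(1 − 0.82000) = 0.97120
Series ([0.99000] and [0.97120]): 0.99000 × 0.97120 = 0.961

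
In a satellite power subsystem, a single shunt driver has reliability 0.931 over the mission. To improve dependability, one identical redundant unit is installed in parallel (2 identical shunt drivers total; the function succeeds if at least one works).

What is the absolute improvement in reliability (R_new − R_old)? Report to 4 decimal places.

0.0642

R_before = 0.931
R_after = 1 − (1 − 0.931)^2 = 0.9952
ΔR = 0.9952 − 0.931 = 0.0642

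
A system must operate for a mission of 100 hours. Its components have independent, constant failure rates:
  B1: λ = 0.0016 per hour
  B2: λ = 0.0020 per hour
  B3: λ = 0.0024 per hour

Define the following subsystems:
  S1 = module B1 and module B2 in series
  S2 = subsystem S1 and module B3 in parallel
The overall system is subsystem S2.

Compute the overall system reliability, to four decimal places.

R(B1) = exp(−0.0016 × 100) = 0.852144
R(B2) = exp(−0.0020 × 100) = 0.818731
R(B3) = exp(−0.0024 × 100) = 0.786628
Series (B1 and B2): 0.852144 × 0.818731 = 0.697677
Parallel ([0.697677] and B3): 1 − (1 − 0.697677)(1 − 0.786628) = 0.9355

0.9355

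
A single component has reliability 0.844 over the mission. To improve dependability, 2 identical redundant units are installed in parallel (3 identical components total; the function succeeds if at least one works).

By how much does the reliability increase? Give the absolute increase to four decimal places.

0.1522

R_before = 0.844
R_after = 1 − (1 − 0.844)^3 = 0.9962
ΔR = 0.9962 − 0.844 = 0.1522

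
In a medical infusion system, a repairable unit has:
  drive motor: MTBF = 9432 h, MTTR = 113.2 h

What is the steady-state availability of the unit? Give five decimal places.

0.98814

A(drive motor) = MTBF/(MTBF+MTTR) = 9432/(9432+113.2) = 0.98814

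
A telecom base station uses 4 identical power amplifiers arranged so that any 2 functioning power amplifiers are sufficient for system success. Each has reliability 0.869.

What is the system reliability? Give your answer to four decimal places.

0.9919

R = Σ_{i=2}^{4} C(4,i) p^i (1−p)^{4−i} with p = 0.869
C(4,2)·0.869^2·0.131^2 = 0.077756
C(4,3)·0.869^3·0.131^1 = 0.343867
C(4,4)·0.869^4·0.131^0 = 0.570268
Sum = 0.9919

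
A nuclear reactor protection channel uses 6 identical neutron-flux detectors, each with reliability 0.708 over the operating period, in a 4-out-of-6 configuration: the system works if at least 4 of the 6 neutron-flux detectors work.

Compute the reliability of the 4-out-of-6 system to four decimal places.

R = Σ_{i=4}^{6} C(6,i) p^i (1−p)^{6−i} with p = 0.708
C(6,4)·0.708^4·0.292^2 = 0.321359
C(6,5)·0.708^5·0.292^1 = 0.311674
C(6,6)·0.708^6·0.292^0 = 0.125950
Sum = 0.7590

0.7590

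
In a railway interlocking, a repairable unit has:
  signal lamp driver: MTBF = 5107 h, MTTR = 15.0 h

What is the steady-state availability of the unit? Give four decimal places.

0.9971

A(signal lamp driver) = MTBF/(MTBF+MTTR) = 5107/(5107+15.0) = 0.9971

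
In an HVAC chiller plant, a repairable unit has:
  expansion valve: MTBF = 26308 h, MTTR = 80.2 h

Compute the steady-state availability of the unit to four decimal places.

0.9970

A(expansion valve) = MTBF/(MTBF+MTTR) = 26308/(26308+80.2) = 0.9970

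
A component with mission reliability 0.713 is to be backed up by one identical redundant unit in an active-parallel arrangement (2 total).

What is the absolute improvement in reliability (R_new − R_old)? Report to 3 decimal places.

R_before = 0.713
R_after = 1 − (1 − 0.713)^2 = 0.918
ΔR = 0.918 − 0.713 = 0.205

0.205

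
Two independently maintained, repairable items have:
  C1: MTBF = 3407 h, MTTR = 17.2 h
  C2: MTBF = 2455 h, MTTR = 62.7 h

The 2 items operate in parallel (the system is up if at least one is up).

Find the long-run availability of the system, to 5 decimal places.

0.99987

A(C1) = MTBF/(MTBF+MTTR) = 3407/(3407+17.2) = 0.994977
A(C2) = MTBF/(MTBF+MTTR) = 2455/(2455+62.7) = 0.975096
Parallel availability: 1 − (1 − 0.994977)(1 − 0.975096) = 0.99987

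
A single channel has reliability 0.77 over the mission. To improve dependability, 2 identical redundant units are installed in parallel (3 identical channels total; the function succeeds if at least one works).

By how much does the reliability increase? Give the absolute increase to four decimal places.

0.2178

R_before = 0.77
R_after = 1 − (1 − 0.77)^3 = 0.9878
ΔR = 0.9878 − 0.77 = 0.2178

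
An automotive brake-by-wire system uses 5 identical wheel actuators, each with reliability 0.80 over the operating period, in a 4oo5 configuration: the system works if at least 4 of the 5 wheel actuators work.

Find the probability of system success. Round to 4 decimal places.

0.7373

R = Σ_{i=4}^{5} C(5,i) p^i (1−p)^{5−i} with p = 0.80
C(5,4)·0.80^4·0.20^1 = 0.409600
C(5,5)·0.80^5·0.20^0 = 0.327680
Sum = 0.7373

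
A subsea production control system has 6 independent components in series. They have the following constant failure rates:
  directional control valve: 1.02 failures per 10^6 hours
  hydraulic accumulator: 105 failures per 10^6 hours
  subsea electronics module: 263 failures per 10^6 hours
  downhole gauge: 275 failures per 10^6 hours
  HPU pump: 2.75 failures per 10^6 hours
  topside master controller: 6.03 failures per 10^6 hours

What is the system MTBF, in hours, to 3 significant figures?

Series of exponential components: λ_sys = Σ λ_i
λ_sys = 0.00000102 + 0.000105 + 0.000263 + 0.000275 + 0.00000275 + 0.00000603 = 6.5280e-04 /h
MTBF = 1 / λ_sys = 1530 h

1530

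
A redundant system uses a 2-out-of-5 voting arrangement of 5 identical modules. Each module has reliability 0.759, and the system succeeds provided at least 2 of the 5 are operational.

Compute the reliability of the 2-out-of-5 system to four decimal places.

R = Σ_{i=2}^{5} C(5,i) p^i (1−p)^{5−i} with p = 0.759
C(5,2)·0.759^2·0.241^3 = 0.080637
C(5,3)·0.759^3·0.241^2 = 0.253957
C(5,4)·0.759^4·0.241^1 = 0.399903
C(5,5)·0.759^5·0.241^0 = 0.251889
Sum = 0.9864

0.9864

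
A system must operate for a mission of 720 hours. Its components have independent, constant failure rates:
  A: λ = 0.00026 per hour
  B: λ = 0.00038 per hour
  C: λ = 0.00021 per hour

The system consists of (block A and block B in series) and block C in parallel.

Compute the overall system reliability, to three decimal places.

R(A) = exp(−0.00026 × 720) = 0.82928
R(B) = exp(−0.00038 × 720) = 0.76064
R(C) = exp(−0.00021 × 720) = 0.85968
Series (A and B): 0.82928 × 0.76064 = 0.63078
Parallel ([0.63078] and C): 1 − (1 − 0.63078)(1 − 0.85968) = 0.948

0.948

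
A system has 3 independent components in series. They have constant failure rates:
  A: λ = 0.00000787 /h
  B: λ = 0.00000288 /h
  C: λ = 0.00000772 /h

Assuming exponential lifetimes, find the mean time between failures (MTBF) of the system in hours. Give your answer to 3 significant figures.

Series of exponential components: λ_sys = Σ λ_i
λ_sys = 0.00000787 + 0.00000288 + 0.00000772 = 1.8470e-05 /h
MTBF = 1 / λ_sys = 54100 h

54100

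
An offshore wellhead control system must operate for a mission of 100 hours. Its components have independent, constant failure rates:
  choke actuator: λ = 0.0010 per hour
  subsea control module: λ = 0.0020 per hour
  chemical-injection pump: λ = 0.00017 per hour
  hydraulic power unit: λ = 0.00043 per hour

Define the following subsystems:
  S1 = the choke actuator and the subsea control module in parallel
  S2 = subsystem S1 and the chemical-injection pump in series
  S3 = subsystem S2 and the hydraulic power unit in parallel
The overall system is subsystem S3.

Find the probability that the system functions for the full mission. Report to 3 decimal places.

0.999

R(choke actuator) = exp(−0.0010 × 100) = 0.90484
R(subsea control module) = exp(−0.0020 × 100) = 0.81873
R(chemical-injection pump) = exp(−0.00017 × 100) = 0.98314
R(hydraulic power unit) = exp(−0.00043 × 100) = 0.95791
Parallel (choke actuator and subsea control module): 1 − (1 − 0.90484)(1 − 0.81873) = 0.98275
Series ([0.98275] and chemical-injection pump): 0.98275 × 0.98314 = 0.96618
Parallel ([0.96618] and hydraulic power unit): 1 − (1 − 0.96618)(1 − 0.95791) = 0.999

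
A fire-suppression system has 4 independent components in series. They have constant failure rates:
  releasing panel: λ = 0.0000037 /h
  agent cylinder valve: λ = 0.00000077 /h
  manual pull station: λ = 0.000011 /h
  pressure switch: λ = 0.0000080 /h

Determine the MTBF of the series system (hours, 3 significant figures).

Series of exponential components: λ_sys = Σ λ_i
λ_sys = 0.0000037 + 0.00000077 + 0.000011 + 0.0000080 = 2.3470e-05 /h
MTBF = 1 / λ_sys = 42600 h

42600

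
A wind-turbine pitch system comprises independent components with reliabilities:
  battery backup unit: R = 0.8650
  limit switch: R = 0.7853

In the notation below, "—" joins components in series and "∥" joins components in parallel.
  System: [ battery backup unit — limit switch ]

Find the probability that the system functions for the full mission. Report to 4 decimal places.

Series (battery backup unit and limit switch): 0.865000 × 0.785300 = 0.6793

0.6793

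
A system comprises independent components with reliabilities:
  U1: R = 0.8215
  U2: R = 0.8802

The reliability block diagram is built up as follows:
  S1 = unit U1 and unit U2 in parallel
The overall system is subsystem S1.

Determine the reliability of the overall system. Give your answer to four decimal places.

Parallel (U1 and U2): 1 − (1 − 0.821500)(1 − 0.880200) = 0.9786

0.9786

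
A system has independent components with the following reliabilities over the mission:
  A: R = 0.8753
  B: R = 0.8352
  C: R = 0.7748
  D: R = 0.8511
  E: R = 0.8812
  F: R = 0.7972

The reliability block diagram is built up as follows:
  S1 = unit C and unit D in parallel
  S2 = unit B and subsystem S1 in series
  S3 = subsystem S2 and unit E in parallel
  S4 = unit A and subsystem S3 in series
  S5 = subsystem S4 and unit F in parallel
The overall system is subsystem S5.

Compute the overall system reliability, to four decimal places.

0.9706

Parallel (C and D): 1 − (1 − 0.774800)(1 − 0.851100) = 0.966468
Series (B and [0.966468]): 0.835200 × 0.966468 = 0.807194
Parallel ([0.807194] and E): 1 − (1 − 0.807194)(1 − 0.881200) = 0.977095
Series (A and [0.977095]): 0.875300 × 0.977095 = 0.855251
Parallel ([0.855251] and F): 1 − (1 − 0.855251)(1 − 0.797200) = 0.9706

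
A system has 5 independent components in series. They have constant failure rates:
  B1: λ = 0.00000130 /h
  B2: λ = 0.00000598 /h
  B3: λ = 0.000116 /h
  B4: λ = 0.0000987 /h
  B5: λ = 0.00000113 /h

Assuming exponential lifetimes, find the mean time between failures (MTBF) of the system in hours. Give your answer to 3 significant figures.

Series of exponential components: λ_sys = Σ λ_i
λ_sys = 0.00000130 + 0.00000598 + 0.000116 + 0.0000987 + 0.00000113 = 2.2311e-04 /h
MTBF = 1 / λ_sys = 4480 h

4480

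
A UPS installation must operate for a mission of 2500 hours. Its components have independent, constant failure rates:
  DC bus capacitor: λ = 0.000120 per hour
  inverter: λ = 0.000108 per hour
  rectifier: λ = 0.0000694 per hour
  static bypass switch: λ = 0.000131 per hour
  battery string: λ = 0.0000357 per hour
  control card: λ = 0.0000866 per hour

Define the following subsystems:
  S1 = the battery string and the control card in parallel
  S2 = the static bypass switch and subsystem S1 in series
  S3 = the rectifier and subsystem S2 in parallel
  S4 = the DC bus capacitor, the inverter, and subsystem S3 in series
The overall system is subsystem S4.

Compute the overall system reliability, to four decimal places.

R(DC bus capacitor) = exp(−0.000120 × 2500) = 0.740818
R(inverter) = exp(−0.000108 × 2500) = 0.763379
R(rectifier) = exp(−0.0000694 × 2500) = 0.840717
R(static bypass switch) = exp(−0.000131 × 2500) = 0.720723
R(battery string) = exp(−0.0000357 × 2500) = 0.914617
R(control card) = exp(−0.0000866 × 2500) = 0.805333
Parallel (battery string and control card): 1 − (1 − 0.914617)(1 − 0.805333) = 0.983379
Series (static bypass switch and [0.983379]): 0.720723 × 0.983379 = 0.708744
Parallel (rectifier and [0.708744]): 1 − (1 − 0.840717)(1 − 0.708744) = 0.953608
Series (DC bus capacitor, inverter, and [0.953608]): 0.740818 × 0.763379 × 0.953608 = 0.5393

0.5393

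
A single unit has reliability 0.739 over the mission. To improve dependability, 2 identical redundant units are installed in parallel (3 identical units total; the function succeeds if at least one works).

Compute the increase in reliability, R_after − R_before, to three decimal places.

R_before = 0.739
R_after = 1 − (1 − 0.739)^3 = 0.982
ΔR = 0.982 − 0.739 = 0.243

0.243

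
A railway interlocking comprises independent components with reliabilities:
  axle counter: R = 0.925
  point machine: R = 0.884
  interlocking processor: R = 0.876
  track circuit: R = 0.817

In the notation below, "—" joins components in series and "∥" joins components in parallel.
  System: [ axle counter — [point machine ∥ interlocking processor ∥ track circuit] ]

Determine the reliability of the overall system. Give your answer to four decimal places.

0.9226

Parallel (point machine, interlocking processor, and track circuit): 1 − (1 − 0.884000)(1 − 0.876000)(1 − 0.817000) = 0.997368
Series (axle counter and [0.997368]): 0.925000 × 0.997368 = 0.9226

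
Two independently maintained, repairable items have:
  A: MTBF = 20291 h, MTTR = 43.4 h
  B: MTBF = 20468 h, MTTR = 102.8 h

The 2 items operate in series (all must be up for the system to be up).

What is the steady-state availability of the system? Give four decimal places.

A(A) = MTBF/(MTBF+MTTR) = 20291/(20291+43.4) = 0.997866
A(B) = MTBF/(MTBF+MTTR) = 20468/(20468+102.8) = 0.995003
Series availability: 0.997866 × 0.995003 = 0.9929

0.9929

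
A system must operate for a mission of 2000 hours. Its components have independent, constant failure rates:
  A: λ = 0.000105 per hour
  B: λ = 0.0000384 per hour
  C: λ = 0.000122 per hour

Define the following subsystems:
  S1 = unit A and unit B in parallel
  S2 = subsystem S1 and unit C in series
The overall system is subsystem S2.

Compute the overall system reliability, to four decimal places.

R(A) = exp(−0.000105 × 2000) = 0.810584
R(B) = exp(−0.0000384 × 2000) = 0.926075
R(C) = exp(−0.000122 × 2000) = 0.783488
Parallel (A and B): 1 − (1 − 0.810584)(1 − 0.926075) = 0.985997
Series ([0.985997] and C): 0.985997 × 0.783488 = 0.7725

0.7725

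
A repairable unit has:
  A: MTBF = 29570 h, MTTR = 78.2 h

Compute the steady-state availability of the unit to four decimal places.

A(A) = MTBF/(MTBF+MTTR) = 29570/(29570+78.2) = 0.9974

0.9974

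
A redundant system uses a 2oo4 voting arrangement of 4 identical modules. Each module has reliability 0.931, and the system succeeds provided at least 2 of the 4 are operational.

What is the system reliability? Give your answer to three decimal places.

R = Σ_{i=2}^{4} C(4,i) p^i (1−p)^{4−i} with p = 0.931
C(4,2)·0.931^2·0.069^2 = 0.02476
C(4,3)·0.931^3·0.069^1 = 0.22272
C(4,4)·0.931^4·0.069^0 = 0.75127
Sum = 0.999

0.999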